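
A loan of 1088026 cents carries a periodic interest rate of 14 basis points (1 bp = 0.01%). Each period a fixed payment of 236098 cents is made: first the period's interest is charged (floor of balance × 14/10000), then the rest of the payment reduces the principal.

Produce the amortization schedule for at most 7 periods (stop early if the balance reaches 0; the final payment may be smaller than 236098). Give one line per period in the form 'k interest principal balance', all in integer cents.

1. interest=⌊1088026·14/10000⌋=1523; principal=236098-1523=234575; balance=1088026-234575=853451
2. interest=⌊853451·14/10000⌋=1194; principal=236098-1194=234904; balance=853451-234904=618547
3. interest=⌊618547·14/10000⌋=865; principal=236098-865=235233; balance=618547-235233=383314
4. interest=⌊383314·14/10000⌋=536; principal=236098-536=235562; balance=383314-235562=147752
5. interest=⌊147752·14/10000⌋=206; principal=min(236098-206,147752)=147752; balance=147752-147752=0

1 1523 234575 853451
2 1194 234904 618547
3 865 235233 383314
4 536 235562 147752
5 206 147752 0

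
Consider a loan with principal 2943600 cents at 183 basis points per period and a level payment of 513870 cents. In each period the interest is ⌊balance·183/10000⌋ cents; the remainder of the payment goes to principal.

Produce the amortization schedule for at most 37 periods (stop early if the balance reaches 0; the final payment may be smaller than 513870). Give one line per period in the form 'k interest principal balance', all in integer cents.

1. interest=⌊2943600·183/10000⌋=53867; principal=513870-53867=460003; balance=2943600-460003=2483597
2. interest=⌊2483597·183/10000⌋=45449; principal=513870-45449=468421; balance=2483597-468421=2015176
3. interest=⌊2015176·183/10000⌋=36877; principal=513870-36877=476993; balance=2015176-476993=1538183
4. interest=⌊1538183·183/10000⌋=28148; principal=513870-28148=485722; balance=1538183-485722=1052461
5. interest=⌊1052461·183/10000⌋=19260; principal=513870-19260=494610; balance=1052461-494610=557851
6. interest=⌊557851·183/10000⌋=10208; principal=513870-10208=503662; balance=557851-503662=54189
7. interest=⌊54189·183/10000⌋=991; principal=min(513870-991,54189)=54189; balance=54189-54189=0

1 53867 460003 2483597
2 45449 468421 2015176
3 36877 476993 1538183
4 28148 485722 1052461
5 19260 494610 557851
6 10208 503662 54189
7 991 54189 0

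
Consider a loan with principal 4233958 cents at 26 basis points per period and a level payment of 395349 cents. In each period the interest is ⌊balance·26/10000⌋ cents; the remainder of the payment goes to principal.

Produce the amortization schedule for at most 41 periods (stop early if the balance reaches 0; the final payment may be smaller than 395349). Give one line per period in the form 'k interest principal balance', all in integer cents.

1. interest=⌊4233958·26/10000⌋=11008; principal=395349-11008=384341; balance=4233958-384341=3849617
2. interest=⌊3849617·26/10000⌋=10009; principal=395349-10009=385340; balance=3849617-385340=3464277
3. interest=⌊3464277·26/10000⌋=9007; principal=395349-9007=386342; balance=3464277-386342=3077935
4. interest=⌊3077935·26/10000⌋=8002; principal=395349-8002=387347; balance=3077935-387347=2690588
5. interest=⌊2690588·26/10000⌋=6995; principal=395349-6995=388354; balance=2690588-388354=2302234
6. interest=⌊2302234·26/10000⌋=5985; principal=395349-5985=389364; balance=2302234-389364=1912870
7. interest=⌊1912870·26/10000⌋=4973; principal=395349-4973=390376; balance=1912870-390376=1522494
8. interest=⌊1522494·26/10000⌋=3958; principal=395349-3958=391391; balance=1522494-391391=1131103
9. interest=⌊1131103·26/10000⌋=2940; principal=395349-2940=392409; balance=1131103-392409=738694
10. interest=⌊738694·26/10000⌋=1920; principal=395349-1920=393429; balance=738694-393429=345265
11. interest=⌊345265·26/10000⌋=897; principal=min(395349-897,345265)=345265; balance=345265-345265=0

1 11008 384341 3849617
2 10009 385340 3464277
3 9007 386342 3077935
4 8002 387347 2690588
5 6995 388354 2302234
6 5985 389364 1912870
7 4973 390376 1522494
8 3958 391391 1131103
9 2940 392409 738694
10 1920 393429 345265
11 897 345265 0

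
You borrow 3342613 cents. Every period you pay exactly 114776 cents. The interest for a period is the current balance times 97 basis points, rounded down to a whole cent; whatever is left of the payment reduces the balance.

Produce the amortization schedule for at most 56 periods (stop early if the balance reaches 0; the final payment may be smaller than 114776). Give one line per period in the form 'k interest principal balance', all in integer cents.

1 32423 82353 3260260
2 31624 83152 3177108
3 30817 83959 3093149
4 30003 84773 3008376
5 29181 85595 2922781
6 28350 86426 2836355
7 27512 87264 2749091
8 26666 88110 2660981
9 25811 88965 2572016
10 24948 89828 2482188
11 24077 90699 2391489
12 23197 91579 2299910
13 22309 92467 2207443
14 21412 93364 2114079
15 20506 94270 2019809
16 19592 95184 1924625
17 18668 96108 1828517
18 17736 97040 1731477
19 16795 97981 1633496
20 15844 98932 1534564
21 14885 99891 1434673
22 13916 100860 1333813
23 12937 101839 1231974
24 11950 102826 1129148
25 10952 103824 1025324
26 9945 104831 920493
27 8928 105848 814645
28 7902 106874 707771
29 6865 107911 599860
30 5818 108958 490902
31 4761 110015 380887
32 3694 111082 269805
33 2617 112159 157646
34 1529 113247 44399
35 430 44399 0

1. interest=⌊3342613·97/10000⌋=32423; principal=114776-32423=82353; balance=3342613-82353=3260260
2. interest=⌊3260260·97/10000⌋=31624; principal=114776-31624=83152; balance=3260260-83152=3177108
3. interest=⌊3177108·97/10000⌋=30817; principal=114776-30817=83959; balance=3177108-83959=3093149
4. interest=⌊3093149·97/10000⌋=30003; principal=114776-30003=84773; balance=3093149-84773=3008376
5. interest=⌊3008376·97/10000⌋=29181; principal=114776-29181=85595; balance=3008376-85595=2922781
6. interest=⌊2922781·97/10000⌋=28350; principal=114776-28350=86426; balance=2922781-86426=2836355
7. interest=⌊2836355·97/10000⌋=27512; principal=114776-27512=87264; balance=2836355-87264=2749091
8. interest=⌊2749091·97/10000⌋=26666; principal=114776-26666=88110; balance=2749091-88110=2660981
9. interest=⌊2660981·97/10000⌋=25811; principal=114776-25811=88965; balance=2660981-88965=2572016
10. interest=⌊2572016·97/10000⌋=24948; principal=114776-24948=89828; balance=2572016-89828=2482188
11. interest=⌊2482188·97/10000⌋=24077; principal=114776-24077=90699; balance=2482188-90699=2391489
12. interest=⌊2391489·97/10000⌋=23197; principal=114776-23197=91579; balance=2391489-91579=2299910
13. interest=⌊2299910·97/10000⌋=22309; principal=114776-22309=92467; balance=2299910-92467=2207443
14. interest=⌊2207443·97/10000⌋=21412; principal=114776-21412=93364; balance=2207443-93364=2114079
15. interest=⌊2114079·97/10000⌋=20506; principal=114776-20506=94270; balance=2114079-94270=2019809
16. interest=⌊2019809·97/10000⌋=19592; principal=114776-19592=95184; balance=2019809-95184=1924625
17. interest=⌊1924625·97/10000⌋=18668; principal=114776-18668=96108; balance=1924625-96108=1828517
18. interest=⌊1828517·97/10000⌋=17736; principal=114776-17736=97040; balance=1828517-97040=1731477
19. interest=⌊1731477·97/10000⌋=16795; principal=114776-16795=97981; balance=1731477-97981=1633496
20. interest=⌊1633496·97/10000⌋=15844; principal=114776-15844=98932; balance=1633496-98932=1534564
21. interest=⌊1534564·97/10000⌋=14885; principal=114776-14885=99891; balance=1534564-99891=1434673
22. interest=⌊1434673·97/10000⌋=13916; principal=114776-13916=100860; balance=1434673-100860=1333813
23. interest=⌊1333813·97/10000⌋=12937; principal=114776-12937=101839; balance=1333813-101839=1231974
24. interest=⌊1231974·97/10000⌋=11950; principal=114776-11950=102826; balance=1231974-102826=1129148
25. interest=⌊1129148·97/10000⌋=10952; principal=114776-10952=103824; balance=1129148-103824=1025324
26. interest=⌊1025324·97/10000⌋=9945; principal=114776-9945=104831; balance=1025324-104831=920493
27. interest=⌊920493·97/10000⌋=8928; principal=114776-8928=105848; balance=920493-105848=814645
28. interest=⌊814645·97/10000⌋=7902; principal=114776-7902=106874; balance=814645-106874=707771
29. interest=⌊707771·97/10000⌋=6865; principal=114776-6865=107911; balance=707771-107911=599860
30. interest=⌊599860·97/10000⌋=5818; principal=114776-5818=108958; balance=599860-108958=490902
31. interest=⌊490902·97/10000⌋=4761; principal=114776-4761=110015; balance=490902-110015=380887
32. interest=⌊380887·97/10000⌋=3694; principal=114776-3694=111082; balance=380887-111082=269805
33. interest=⌊269805·97/10000⌋=2617; principal=114776-2617=112159; balance=269805-112159=157646
34. interest=⌊157646·97/10000⌋=1529; principal=114776-1529=113247; balance=157646-113247=44399
35. interest=⌊44399·97/10000⌋=430; principal=min(114776-430,44399)=44399; balance=44399-44399=0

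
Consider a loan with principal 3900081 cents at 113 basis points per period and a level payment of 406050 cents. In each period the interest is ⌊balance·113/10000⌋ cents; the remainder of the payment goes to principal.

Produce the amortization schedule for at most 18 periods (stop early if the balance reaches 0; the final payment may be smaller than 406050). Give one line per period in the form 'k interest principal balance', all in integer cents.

1 44070 361980 3538101
2 39980 366070 3172031
3 35843 370207 2801824
4 31660 374390 2427434
5 27430 378620 2048814
6 23151 382899 1665915
7 18824 387226 1278689
8 14449 391601 887088
9 10024 396026 491062
10 5549 400501 90561
11 1023 90561 0

1. interest=⌊3900081·113/10000⌋=44070; principal=406050-44070=361980; balance=3900081-361980=3538101
2. interest=⌊3538101·113/10000⌋=39980; principal=406050-39980=366070; balance=3538101-366070=3172031
3. interest=⌊3172031·113/10000⌋=35843; principal=406050-35843=370207; balance=3172031-370207=2801824
4. interest=⌊2801824·113/10000⌋=31660; principal=406050-31660=374390; balance=2801824-374390=2427434
5. interest=⌊2427434·113/10000⌋=27430; principal=406050-27430=378620; balance=2427434-378620=2048814
6. interest=⌊2048814·113/10000⌋=23151; principal=406050-23151=382899; balance=2048814-382899=1665915
7. interest=⌊1665915·113/10000⌋=18824; principal=406050-18824=387226; balance=1665915-387226=1278689
8. interest=⌊1278689·113/10000⌋=14449; principal=406050-14449=391601; balance=1278689-391601=887088
9. interest=⌊887088·113/10000⌋=10024; principal=406050-10024=396026; balance=887088-396026=491062
10. interest=⌊491062·113/10000⌋=5549; principal=406050-5549=400501; balance=491062-400501=90561
11. interest=⌊90561·113/10000⌋=1023; principal=min(406050-1023,90561)=90561; balance=90561-90561=0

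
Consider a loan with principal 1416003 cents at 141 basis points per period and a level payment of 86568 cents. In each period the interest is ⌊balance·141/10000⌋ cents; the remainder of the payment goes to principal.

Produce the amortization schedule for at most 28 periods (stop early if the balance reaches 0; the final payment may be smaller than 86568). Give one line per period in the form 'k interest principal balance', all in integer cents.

1. interest=⌊1416003·141/10000⌋=19965; principal=86568-19965=66603; balance=1416003-66603=1349400
2. interest=⌊1349400·141/10000⌋=19026; principal=86568-19026=67542; balance=1349400-67542=1281858
3. interest=⌊1281858·141/10000⌋=18074; principal=86568-18074=68494; balance=1281858-68494=1213364
4. interest=⌊1213364·141/10000⌋=17108; principal=86568-17108=69460; balance=1213364-69460=1143904
5. interest=⌊1143904·141/10000⌋=16129; principal=86568-16129=70439; balance=1143904-70439=1073465
6. interest=⌊1073465·141/10000⌋=15135; principal=86568-15135=71433; balance=1073465-71433=1002032
7. interest=⌊1002032·141/10000⌋=14128; principal=86568-14128=72440; balance=1002032-72440=929592
8. interest=⌊929592·141/10000⌋=13107; principal=86568-13107=73461; balance=929592-73461=856131
9. interest=⌊856131·141/10000⌋=12071; principal=86568-12071=74497; balance=856131-74497=781634
10. interest=⌊781634·141/10000⌋=11021; principal=86568-11021=75547; balance=781634-75547=706087
11. interest=⌊706087·141/10000⌋=9955; principal=86568-9955=76613; balance=706087-76613=629474
12. interest=⌊629474·141/10000⌋=8875; principal=86568-8875=77693; balance=629474-77693=551781
13. interest=⌊551781·141/10000⌋=7780; principal=86568-7780=78788; balance=551781-78788=472993
14. interest=⌊472993·141/10000⌋=6669; principal=86568-6669=79899; balance=472993-79899=393094
15. interest=⌊393094·141/10000⌋=5542; principal=86568-5542=81026; balance=393094-81026=312068
16. interest=⌊312068·141/10000⌋=4400; principal=86568-4400=82168; balance=312068-82168=229900
17. interest=⌊229900·141/10000⌋=3241; principal=86568-3241=83327; balance=229900-83327=146573
18. interest=⌊146573·141/10000⌋=2066; principal=86568-2066=84502; balance=146573-84502=62071
19. interest=⌊62071·141/10000⌋=875; principal=min(86568-875,62071)=62071; balance=62071-62071=0

1 19965 66603 1349400
2 19026 67542 1281858
3 18074 68494 1213364
4 17108 69460 1143904
5 16129 70439 1073465
6 15135 71433 1002032
7 14128 72440 929592
8 13107 73461 856131
9 12071 74497 781634
10 11021 75547 706087
11 9955 76613 629474
12 8875 77693 551781
13 7780 78788 472993
14 6669 79899 393094
15 5542 81026 312068
16 4400 82168 229900
17 3241 83327 146573
18 2066 84502 62071
19 875 62071 0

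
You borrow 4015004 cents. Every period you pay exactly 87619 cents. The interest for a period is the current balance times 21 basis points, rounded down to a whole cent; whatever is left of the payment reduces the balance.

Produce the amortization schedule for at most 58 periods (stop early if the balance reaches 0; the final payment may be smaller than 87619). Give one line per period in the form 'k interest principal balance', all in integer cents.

1. interest=⌊4015004·21/10000⌋=8431; principal=87619-8431=79188; balance=4015004-79188=3935816
2. interest=⌊3935816·21/10000⌋=8265; principal=87619-8265=79354; balance=3935816-79354=3856462
3. interest=⌊3856462·21/10000⌋=8098; principal=87619-8098=79521; balance=3856462-79521=3776941
4. interest=⌊3776941·21/10000⌋=7931; principal=87619-7931=79688; balance=3776941-79688=3697253
5. interest=⌊3697253·21/10000⌋=7764; principal=87619-7764=79855; balance=3697253-79855=3617398
6. interest=⌊3617398·21/10000⌋=7596; principal=87619-7596=80023; balance=3617398-80023=3537375
7. interest=⌊3537375·21/10000⌋=7428; principal=87619-7428=80191; balance=3537375-80191=3457184
8. interest=⌊3457184·21/10000⌋=7260; principal=87619-7260=80359; balance=3457184-80359=3376825
9. interest=⌊3376825·21/10000⌋=7091; principal=87619-7091=80528; balance=3376825-80528=3296297
10. interest=⌊3296297·21/10000⌋=6922; principal=87619-6922=80697; balance=3296297-80697=3215600
11. interest=⌊3215600·21/10000⌋=6752; principal=87619-6752=80867; balance=3215600-80867=3134733
12. interest=⌊3134733·21/10000⌋=6582; principal=87619-6582=81037; balance=3134733-81037=3053696
13. interest=⌊3053696·21/10000⌋=6412; principal=87619-6412=81207; balance=3053696-81207=2972489
14. interest=⌊2972489·21/10000⌋=6242; principal=87619-6242=81377; balance=2972489-81377=2891112
15. interest=⌊2891112·21/10000⌋=6071; principal=87619-6071=81548; balance=2891112-81548=2809564
16. interest=⌊2809564·21/10000⌋=5900; principal=87619-5900=81719; balance=2809564-81719=2727845
17. interest=⌊2727845·21/10000⌋=5728; principal=87619-5728=81891; balance=2727845-81891=2645954
18. interest=⌊2645954·21/10000⌋=5556; principal=87619-5556=82063; balance=2645954-82063=2563891
19. interest=⌊2563891·21/10000⌋=5384; principal=87619-5384=82235; balance=2563891-82235=2481656
20. interest=⌊2481656·21/10000⌋=5211; principal=87619-5211=82408; balance=2481656-82408=2399248
21. interest=⌊2399248·21/10000⌋=5038; principal=87619-5038=82581; balance=2399248-82581=2316667
22. interest=⌊2316667·21/10000⌋=4865; principal=87619-4865=82754; balance=2316667-82754=2233913
23. interest=⌊2233913·21/10000⌋=4691; principal=87619-4691=82928; balance=2233913-82928=2150985
24. interest=⌊2150985·21/10000⌋=4517; principal=87619-4517=83102; balance=2150985-83102=2067883
25. interest=⌊2067883·21/10000⌋=4342; principal=87619-4342=83277; balance=2067883-83277=1984606
26. interest=⌊1984606·21/10000⌋=4167; principal=87619-4167=83452; balance=1984606-83452=1901154
27. interest=⌊1901154·21/10000⌋=3992; principal=87619-3992=83627; balance=1901154-83627=1817527
28. interest=⌊1817527·21/10000⌋=3816; principal=87619-3816=83803; balance=1817527-83803=1733724
29. interest=⌊1733724·21/10000⌋=3640; principal=87619-3640=83979; balance=1733724-83979=1649745
30. interest=⌊1649745·21/10000⌋=3464; principal=87619-3464=84155; balance=1649745-84155=1565590
31. interest=⌊1565590·21/10000⌋=3287; principal=87619-3287=84332; balance=1565590-84332=1481258
32. interest=⌊1481258·21/10000⌋=3110; principal=87619-3110=84509; balance=1481258-84509=1396749
33. interest=⌊1396749·21/10000⌋=2933; principal=87619-2933=84686; balance=1396749-84686=1312063
34. interest=⌊1312063·21/10000⌋=2755; principal=87619-2755=84864; balance=1312063-84864=1227199
35. interest=⌊1227199·21/10000⌋=2577; principal=87619-2577=85042; balance=1227199-85042=1142157
36. interest=⌊1142157·21/10000⌋=2398; principal=87619-2398=85221; balance=1142157-85221=1056936
37. interest=⌊1056936·21/10000⌋=2219; principal=87619-2219=85400; balance=1056936-85400=971536
38. interest=⌊971536·21/10000⌋=2040; principal=87619-2040=85579; balance=971536-85579=885957
39. interest=⌊885957·21/10000⌋=1860; principal=87619-1860=85759; balance=885957-85759=800198
40. interest=⌊800198·21/10000⌋=1680; principal=87619-1680=85939; balance=800198-85939=714259
41. interest=⌊714259·21/10000⌋=1499; principal=87619-1499=86120; balance=714259-86120=628139
42. interest=⌊628139·21/10000⌋=1319; principal=87619-1319=86300; balance=628139-86300=541839
43. interest=⌊541839·21/10000⌋=1137; principal=87619-1137=86482; balance=541839-86482=455357
44. interest=⌊455357·21/10000⌋=956; principal=87619-956=86663; balance=455357-86663=368694
45. interest=⌊368694·21/10000⌋=774; principal=87619-774=86845; balance=368694-86845=281849
46. interest=⌊281849·21/10000⌋=591; principal=87619-591=87028; balance=281849-87028=194821
47. interest=⌊194821·21/10000⌋=409; principal=87619-409=87210; balance=194821-87210=107611
48. interest=⌊107611·21/10000⌋=225; principal=87619-225=87394; balance=107611-87394=20217
49. interest=⌊20217·21/10000⌋=42; principal=min(87619-42,20217)=20217; balance=20217-20217=0

1 8431 79188 3935816
2 8265 79354 3856462
3 8098 79521 3776941
4 7931 79688 3697253
5 7764 79855 3617398
6 7596 80023 3537375
7 7428 80191 3457184
8 7260 80359 3376825
9 7091 80528 3296297
10 6922 80697 3215600
11 6752 80867 3134733
12 6582 81037 3053696
13 6412 81207 2972489
14 6242 81377 2891112
15 6071 81548 2809564
16 5900 81719 2727845
17 5728 81891 2645954
18 5556 82063 2563891
19 5384 82235 2481656
20 5211 82408 2399248
21 5038 82581 2316667
22 4865 82754 2233913
23 4691 82928 2150985
24 4517 83102 2067883
25 4342 83277 1984606
26 4167 83452 1901154
27 3992 83627 1817527
28 3816 83803 1733724
29 3640 83979 1649745
30 3464 84155 1565590
31 3287 84332 1481258
32 3110 84509 1396749
33 2933 84686 1312063
34 2755 84864 1227199
35 2577 85042 1142157
36 2398 85221 1056936
37 2219 85400 971536
38 2040 85579 885957
39 1860 85759 800198
40 1680 85939 714259
41 1499 86120 628139
42 1319 86300 541839
43 1137 86482 455357
44 956 86663 368694
45 774 86845 281849
46 591 87028 194821
47 409 87210 107611
48 225 87394 20217
49 42 20217 0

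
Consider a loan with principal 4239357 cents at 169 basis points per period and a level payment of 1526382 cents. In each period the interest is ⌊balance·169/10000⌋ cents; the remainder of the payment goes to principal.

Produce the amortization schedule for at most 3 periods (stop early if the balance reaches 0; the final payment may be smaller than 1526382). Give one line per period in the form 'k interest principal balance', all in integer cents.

1. interest=⌊4239357·169/10000⌋=71645; principal=1526382-71645=1454737; balance=4239357-1454737=2784620
2. interest=⌊2784620·169/10000⌋=47060; principal=1526382-47060=1479322; balance=2784620-1479322=1305298
3. interest=⌊1305298·169/10000⌋=22059; principal=min(1526382-22059,1305298)=1305298; balance=1305298-1305298=0

1 71645 1454737 2784620
2 47060 1479322 1305298
3 22059 1305298 0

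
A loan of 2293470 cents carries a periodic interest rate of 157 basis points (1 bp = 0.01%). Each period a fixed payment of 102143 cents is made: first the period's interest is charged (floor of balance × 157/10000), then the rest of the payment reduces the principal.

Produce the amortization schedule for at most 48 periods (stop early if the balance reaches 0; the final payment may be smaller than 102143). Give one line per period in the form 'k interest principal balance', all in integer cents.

1 36007 66136 2227334
2 34969 67174 2160160
3 33914 68229 2091931
4 32843 69300 2022631
5 31755 70388 1952243
6 30650 71493 1880750
7 29527 72616 1808134
8 28387 73756 1734378
9 27229 74914 1659464
10 26053 76090 1583374
11 24858 77285 1506089
12 23645 78498 1427591
13 22413 79730 1347861
14 21161 80982 1266879
15 19890 82253 1184626
16 18598 83545 1101081
17 17286 84857 1016224
18 15954 86189 930035
19 14601 87542 842493
20 13227 88916 753577
21 11831 90312 663265
22 10413 91730 571535
23 8973 93170 478365
24 7510 94633 383732
25 6024 96119 287613
26 4515 97628 189985
27 2982 99161 90824
28 1425 90824 0

1. interest=⌊2293470·157/10000⌋=36007; principal=102143-36007=66136; balance=2293470-66136=2227334
2. interest=⌊2227334·157/10000⌋=34969; principal=102143-34969=67174; balance=2227334-67174=2160160
3. interest=⌊2160160·157/10000⌋=33914; principal=102143-33914=68229; balance=2160160-68229=2091931
4. interest=⌊2091931·157/10000⌋=32843; principal=102143-32843=69300; balance=2091931-69300=2022631
5. interest=⌊2022631·157/10000⌋=31755; principal=102143-31755=70388; balance=2022631-70388=1952243
6. interest=⌊1952243·157/10000⌋=30650; principal=102143-30650=71493; balance=1952243-71493=1880750
7. interest=⌊1880750·157/10000⌋=29527; principal=102143-29527=72616; balance=1880750-72616=1808134
8. interest=⌊1808134·157/10000⌋=28387; principal=102143-28387=73756; balance=1808134-73756=1734378
9. interest=⌊1734378·157/10000⌋=27229; principal=102143-27229=74914; balance=1734378-74914=1659464
10. interest=⌊1659464·157/10000⌋=26053; principal=102143-26053=76090; balance=1659464-76090=1583374
11. interest=⌊1583374·157/10000⌋=24858; principal=102143-24858=77285; balance=1583374-77285=1506089
12. interest=⌊1506089·157/10000⌋=23645; principal=102143-23645=78498; balance=1506089-78498=1427591
13. interest=⌊1427591·157/10000⌋=22413; principal=102143-22413=79730; balance=1427591-79730=1347861
14. interest=⌊1347861·157/10000⌋=21161; principal=102143-21161=80982; balance=1347861-80982=1266879
15. interest=⌊1266879·157/10000⌋=19890; principal=102143-19890=82253; balance=1266879-82253=1184626
16. interest=⌊1184626·157/10000⌋=18598; principal=102143-18598=83545; balance=1184626-83545=1101081
17. interest=⌊1101081·157/10000⌋=17286; principal=102143-17286=84857; balance=1101081-84857=1016224
18. interest=⌊1016224·157/10000⌋=15954; principal=102143-15954=86189; balance=1016224-86189=930035
19. interest=⌊930035·157/10000⌋=14601; principal=102143-14601=87542; balance=930035-87542=842493
20. interest=⌊842493·157/10000⌋=13227; principal=102143-13227=88916; balance=842493-88916=753577
21. interest=⌊753577·157/10000⌋=11831; principal=102143-11831=90312; balance=753577-90312=663265
22. interest=⌊663265·157/10000⌋=10413; principal=102143-10413=91730; balance=663265-91730=571535
23. interest=⌊571535·157/10000⌋=8973; principal=102143-8973=93170; balance=571535-93170=478365
24. interest=⌊478365·157/10000⌋=7510; principal=102143-7510=94633; balance=478365-94633=383732
25. interest=⌊383732·157/10000⌋=6024; principal=102143-6024=96119; balance=383732-96119=287613
26. interest=⌊287613·157/10000⌋=4515; principal=102143-4515=97628; balance=287613-97628=189985
27. interest=⌊189985·157/10000⌋=2982; principal=102143-2982=99161; balance=189985-99161=90824
28. interest=⌊90824·157/10000⌋=1425; principal=min(102143-1425,90824)=90824; balance=90824-90824=0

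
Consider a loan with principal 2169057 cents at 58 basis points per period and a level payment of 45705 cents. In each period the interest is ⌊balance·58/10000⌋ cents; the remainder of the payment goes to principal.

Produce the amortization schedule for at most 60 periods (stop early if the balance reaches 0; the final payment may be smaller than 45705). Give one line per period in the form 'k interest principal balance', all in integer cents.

1 12580 33125 2135932
2 12388 33317 2102615
3 12195 33510 2069105
4 12000 33705 2035400
5 11805 33900 2001500
6 11608 34097 1967403
7 11410 34295 1933108
8 11212 34493 1898615
9 11011 34694 1863921
10 10810 34895 1829026
11 10608 35097 1793929
12 10404 35301 1758628
13 10200 35505 1723123
14 9994 35711 1687412
15 9786 35919 1651493
16 9578 36127 1615366
17 9369 36336 1579030
18 9158 36547 1542483
19 8946 36759 1505724
20 8733 36972 1468752
21 8518 37187 1431565
22 8303 37402 1394163
23 8086 37619 1356544
24 7867 37838 1318706
25 7648 38057 1280649
26 7427 38278 1242371
27 7205 38500 1203871
28 6982 38723 1165148
29 6757 38948 1126200
30 6531 39174 1087026
31 6304 39401 1047625
32 6076 39629 1007996
33 5846 39859 968137
34 5615 40090 928047
35 5382 40323 887724
36 5148 40557 847167
37 4913 40792 806375
38 4676 41029 765346
39 4439 41266 724080
40 4199 41506 682574
41 3958 41747 640827
42 3716 41989 598838
43 3473 42232 556606
44 3228 42477 514129
45 2981 42724 471405
46 2734 42971 428434
47 2484 43221 385213
48 2234 43471 341742
49 1982 43723 298019
50 1728 43977 254042
51 1473 44232 209810
52 1216 44489 165321
53 958 44747 120574
54 699 45006 75568
55 438 45267 30301
56 175 30301 0

1. interest=⌊2169057·58/10000⌋=12580; principal=45705-12580=33125; balance=2169057-33125=2135932
2. interest=⌊2135932·58/10000⌋=12388; principal=45705-12388=33317; balance=2135932-33317=2102615
3. interest=⌊2102615·58/10000⌋=12195; principal=45705-12195=33510; balance=2102615-33510=2069105
4. interest=⌊2069105·58/10000⌋=12000; principal=45705-12000=33705; balance=2069105-33705=2035400
5. interest=⌊2035400·58/10000⌋=11805; principal=45705-11805=33900; balance=2035400-33900=2001500
6. interest=⌊2001500·58/10000⌋=11608; principal=45705-11608=34097; balance=2001500-34097=1967403
7. interest=⌊1967403·58/10000⌋=11410; principal=45705-11410=34295; balance=1967403-34295=1933108
8. interest=⌊1933108·58/10000⌋=11212; principal=45705-11212=34493; balance=1933108-34493=1898615
9. interest=⌊1898615·58/10000⌋=11011; principal=45705-11011=34694; balance=1898615-34694=1863921
10. interest=⌊1863921·58/10000⌋=10810; principal=45705-10810=34895; balance=1863921-34895=1829026
11. interest=⌊1829026·58/10000⌋=10608; principal=45705-10608=35097; balance=1829026-35097=1793929
12. interest=⌊1793929·58/10000⌋=10404; principal=45705-10404=35301; balance=1793929-35301=1758628
13. interest=⌊1758628·58/10000⌋=10200; principal=45705-10200=35505; balance=1758628-35505=1723123
14. interest=⌊1723123·58/10000⌋=9994; principal=45705-9994=35711; balance=1723123-35711=1687412
15. interest=⌊1687412·58/10000⌋=9786; principal=45705-9786=35919; balance=1687412-35919=1651493
16. interest=⌊1651493·58/10000⌋=9578; principal=45705-9578=36127; balance=1651493-36127=1615366
17. interest=⌊1615366·58/10000⌋=9369; principal=45705-9369=36336; balance=1615366-36336=1579030
18. interest=⌊1579030·58/10000⌋=9158; principal=45705-9158=36547; balance=1579030-36547=1542483
19. interest=⌊1542483·58/10000⌋=8946; principal=45705-8946=36759; balance=1542483-36759=1505724
20. interest=⌊1505724·58/10000⌋=8733; principal=45705-8733=36972; balance=1505724-36972=1468752
21. interest=⌊1468752·58/10000⌋=8518; principal=45705-8518=37187; balance=1468752-37187=1431565
22. interest=⌊1431565·58/10000⌋=8303; principal=45705-8303=37402; balance=1431565-37402=1394163
23. interest=⌊1394163·58/10000⌋=8086; principal=45705-8086=37619; balance=1394163-37619=1356544
24. interest=⌊1356544·58/10000⌋=7867; principal=45705-7867=37838; balance=1356544-37838=1318706
25. interest=⌊1318706·58/10000⌋=7648; principal=45705-7648=38057; balance=1318706-38057=1280649
26. interest=⌊1280649·58/10000⌋=7427; principal=45705-7427=38278; balance=1280649-38278=1242371
27. interest=⌊1242371·58/10000⌋=7205; principal=45705-7205=38500; balance=1242371-38500=1203871
28. interest=⌊1203871·58/10000⌋=6982; principal=45705-6982=38723; balance=1203871-38723=1165148
29. interest=⌊1165148·58/10000⌋=6757; principal=45705-6757=38948; balance=1165148-38948=1126200
30. interest=⌊1126200·58/10000⌋=6531; principal=45705-6531=39174; balance=1126200-39174=1087026
31. interest=⌊1087026·58/10000⌋=6304; principal=45705-6304=39401; balance=1087026-39401=1047625
32. interest=⌊1047625·58/10000⌋=6076; principal=45705-6076=39629; balance=1047625-39629=1007996
33. interest=⌊1007996·58/10000⌋=5846; principal=45705-5846=39859; balance=1007996-39859=968137
34. interest=⌊968137·58/10000⌋=5615; principal=45705-5615=40090; balance=968137-40090=928047
35. interest=⌊928047·58/10000⌋=5382; principal=45705-5382=40323; balance=928047-40323=887724
36. interest=⌊887724·58/10000⌋=5148; principal=45705-5148=40557; balance=887724-40557=847167
37. interest=⌊847167·58/10000⌋=4913; principal=45705-4913=40792; balance=847167-40792=806375
38. interest=⌊806375·58/10000⌋=4676; principal=45705-4676=41029; balance=806375-41029=765346
39. interest=⌊765346·58/10000⌋=4439; principal=45705-4439=41266; balance=765346-41266=724080
40. interest=⌊724080·58/10000⌋=4199; principal=45705-4199=41506; balance=724080-41506=682574
41. interest=⌊682574·58/10000⌋=3958; principal=45705-3958=41747; balance=682574-41747=640827
42. interest=⌊640827·58/10000⌋=3716; principal=45705-3716=41989; balance=640827-41989=598838
43. interest=⌊598838·58/10000⌋=3473; principal=45705-3473=42232; balance=598838-42232=556606
44. interest=⌊556606·58/10000⌋=3228; principal=45705-3228=42477; balance=556606-42477=514129
45. interest=⌊514129·58/10000⌋=2981; principal=45705-2981=42724; balance=514129-42724=471405
46. interest=⌊471405·58/10000⌋=2734; principal=45705-2734=42971; balance=471405-42971=428434
47. interest=⌊428434·58/10000⌋=2484; principal=45705-2484=43221; balance=428434-43221=385213
48. interest=⌊385213·58/10000⌋=2234; principal=45705-2234=43471; balance=385213-43471=341742
49. interest=⌊341742·58/10000⌋=1982; principal=45705-1982=43723; balance=341742-43723=298019
50. interest=⌊298019·58/10000⌋=1728; principal=45705-1728=43977; balance=298019-43977=254042
51. interest=⌊254042·58/10000⌋=1473; principal=45705-1473=44232; balance=254042-44232=209810
52. interest=⌊209810·58/10000⌋=1216; principal=45705-1216=44489; balance=209810-44489=165321
53. interest=⌊165321·58/10000⌋=958; principal=45705-958=44747; balance=165321-44747=120574
54. interest=⌊120574·58/10000⌋=699; principal=45705-699=45006; balance=120574-45006=75568
55. interest=⌊75568·58/10000⌋=438; principal=45705-438=45267; balance=75568-45267=30301
56. interest=⌊30301·58/10000⌋=175; principal=min(45705-175,30301)=30301; balance=30301-30301=0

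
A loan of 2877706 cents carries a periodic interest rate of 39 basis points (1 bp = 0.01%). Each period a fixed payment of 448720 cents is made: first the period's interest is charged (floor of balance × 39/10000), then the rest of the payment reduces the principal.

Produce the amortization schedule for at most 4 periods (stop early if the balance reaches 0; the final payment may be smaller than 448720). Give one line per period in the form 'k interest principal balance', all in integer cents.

1 11223 437497 2440209
2 9516 439204 2001005
3 7803 440917 1560088
4 6084 442636 1117452

1. interest=⌊2877706·39/10000⌋=11223; principal=448720-11223=437497; balance=2877706-437497=2440209
2. interest=⌊2440209·39/10000⌋=9516; principal=448720-9516=439204; balance=2440209-439204=2001005
3. interest=⌊2001005·39/10000⌋=7803; principal=448720-7803=440917; balance=2001005-440917=1560088
4. interest=⌊1560088·39/10000⌋=6084; principal=448720-6084=442636; balance=1560088-442636=1117452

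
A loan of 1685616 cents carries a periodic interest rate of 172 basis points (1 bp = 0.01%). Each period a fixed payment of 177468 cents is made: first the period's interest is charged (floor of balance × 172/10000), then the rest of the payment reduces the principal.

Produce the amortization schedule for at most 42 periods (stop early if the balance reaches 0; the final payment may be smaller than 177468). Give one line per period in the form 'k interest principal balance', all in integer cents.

1 28992 148476 1537140
2 26438 151030 1386110
3 23841 153627 1232483
4 21198 156270 1076213
5 18510 158958 917255
6 15776 161692 755563
7 12995 164473 591090
8 10166 167302 423788
9 7289 170179 253609
10 4362 173106 80503
11 1384 80503 0

1. interest=⌊1685616·172/10000⌋=28992; principal=177468-28992=148476; balance=1685616-148476=1537140
2. interest=⌊1537140·172/10000⌋=26438; principal=177468-26438=151030; balance=1537140-151030=1386110
3. interest=⌊1386110·172/10000⌋=23841; principal=177468-23841=153627; balance=1386110-153627=1232483
4. interest=⌊1232483·172/10000⌋=21198; principal=177468-21198=156270; balance=1232483-156270=1076213
5. interest=⌊1076213·172/10000⌋=18510; principal=177468-18510=158958; balance=1076213-158958=917255
6. interest=⌊917255·172/10000⌋=15776; principal=177468-15776=161692; balance=917255-161692=755563
7. interest=⌊755563·172/10000⌋=12995; principal=177468-12995=164473; balance=755563-164473=591090
8. interest=⌊591090·172/10000⌋=10166; principal=177468-10166=167302; balance=591090-167302=423788
9. interest=⌊423788·172/10000⌋=7289; principal=177468-7289=170179; balance=423788-170179=253609
10. interest=⌊253609·172/10000⌋=4362; principal=177468-4362=173106; balance=253609-173106=80503
11. interest=⌊80503·172/10000⌋=1384; principal=min(177468-1384,80503)=80503; balance=80503-80503=0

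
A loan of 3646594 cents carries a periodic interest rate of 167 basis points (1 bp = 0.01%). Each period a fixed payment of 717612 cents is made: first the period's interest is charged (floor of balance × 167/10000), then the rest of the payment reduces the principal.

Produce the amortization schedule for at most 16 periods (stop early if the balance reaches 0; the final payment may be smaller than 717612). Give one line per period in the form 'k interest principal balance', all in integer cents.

1 60898 656714 2989880
2 49930 667682 2322198
3 38780 678832 1643366
4 27444 690168 953198
5 15918 701694 251504
6 4200 251504 0

1. interest=⌊3646594·167/10000⌋=60898; principal=717612-60898=656714; balance=3646594-656714=2989880
2. interest=⌊2989880·167/10000⌋=49930; principal=717612-49930=667682; balance=2989880-667682=2322198
3. interest=⌊2322198·167/10000⌋=38780; principal=717612-38780=678832; balance=2322198-678832=1643366
4. interest=⌊1643366·167/10000⌋=27444; principal=717612-27444=690168; balance=1643366-690168=953198
5. interest=⌊953198·167/10000⌋=15918; principal=717612-15918=701694; balance=953198-701694=251504
6. interest=⌊251504·167/10000⌋=4200; principal=min(717612-4200,251504)=251504; balance=251504-251504=0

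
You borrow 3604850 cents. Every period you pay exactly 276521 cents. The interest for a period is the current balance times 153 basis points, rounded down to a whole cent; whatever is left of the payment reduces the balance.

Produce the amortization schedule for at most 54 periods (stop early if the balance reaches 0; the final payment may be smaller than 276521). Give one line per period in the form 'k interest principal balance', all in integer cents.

1. interest=⌊3604850·153/10000⌋=55154; principal=276521-55154=221367; balance=3604850-221367=3383483
2. interest=⌊3383483·153/10000⌋=51767; principal=276521-51767=224754; balance=3383483-224754=3158729
3. interest=⌊3158729·153/10000⌋=48328; principal=276521-48328=228193; balance=3158729-228193=2930536
4. interest=⌊2930536·153/10000⌋=44837; principal=276521-44837=231684; balance=2930536-231684=2698852
5. interest=⌊2698852·153/10000⌋=41292; principal=276521-41292=235229; balance=2698852-235229=2463623
6. interest=⌊2463623·153/10000⌋=37693; principal=276521-37693=238828; balance=2463623-238828=2224795
7. interest=⌊2224795·153/10000⌋=34039; principal=276521-34039=242482; balance=2224795-242482=1982313
8. interest=⌊1982313·153/10000⌋=30329; principal=276521-30329=246192; balance=1982313-246192=1736121
9. interest=⌊1736121·153/10000⌋=26562; principal=276521-26562=249959; balance=1736121-249959=1486162
10. interest=⌊1486162·153/10000⌋=22738; principal=276521-22738=253783; balance=1486162-253783=1232379
11. interest=⌊1232379·153/10000⌋=18855; principal=276521-18855=257666; balance=1232379-257666=974713
12. interest=⌊974713·153/10000⌋=14913; principal=276521-14913=261608; balance=974713-261608=713105
13. interest=⌊713105·153/10000⌋=10910; principal=276521-10910=265611; balance=713105-265611=447494
14. interest=⌊447494·153/10000⌋=6846; principal=276521-6846=269675; balance=447494-269675=177819
15. interest=⌊177819·153/10000⌋=2720; principal=min(276521-2720,177819)=177819; balance=177819-177819=0

1 55154 221367 3383483
2 51767 224754 3158729
3 48328 228193 2930536
4 44837 231684 2698852
5 41292 235229 2463623
6 37693 238828 2224795
7 34039 242482 1982313
8 30329 246192 1736121
9 26562 249959 1486162
10 22738 253783 1232379
11 18855 257666 974713
12 14913 261608 713105
13 10910 265611 447494
14 6846 269675 177819
15 2720 177819 0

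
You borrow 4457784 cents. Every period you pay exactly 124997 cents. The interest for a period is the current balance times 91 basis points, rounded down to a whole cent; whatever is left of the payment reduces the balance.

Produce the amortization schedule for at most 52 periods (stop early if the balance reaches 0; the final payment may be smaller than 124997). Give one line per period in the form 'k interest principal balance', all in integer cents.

1. interest=⌊4457784·91/10000⌋=40565; principal=124997-40565=84432; balance=4457784-84432=4373352
2. interest=⌊4373352·91/10000⌋=39797; principal=124997-39797=85200; balance=4373352-85200=4288152
3. interest=⌊4288152·91/10000⌋=39022; principal=124997-39022=85975; balance=4288152-85975=4202177
4. interest=⌊4202177·91/10000⌋=38239; principal=124997-38239=86758; balance=4202177-86758=4115419
5. interest=⌊4115419·91/10000⌋=37450; principal=124997-37450=87547; balance=4115419-87547=4027872
6. interest=⌊4027872·91/10000⌋=36653; principal=124997-36653=88344; balance=4027872-88344=3939528
7. interest=⌊3939528·91/10000⌋=35849; principal=124997-35849=89148; balance=3939528-89148=3850380
8. interest=⌊3850380·91/10000⌋=35038; principal=124997-35038=89959; balance=3850380-89959=3760421
9. interest=⌊3760421·91/10000⌋=34219; principal=124997-34219=90778; balance=3760421-90778=3669643
10. interest=⌊3669643·91/10000⌋=33393; principal=124997-33393=91604; balance=3669643-91604=3578039
11. interest=⌊3578039·91/10000⌋=32560; principal=124997-32560=92437; balance=3578039-92437=3485602
12. interest=⌊3485602·91/10000⌋=31718; principal=124997-31718=93279; balance=3485602-93279=3392323
13. interest=⌊3392323·91/10000⌋=30870; principal=124997-30870=94127; balance=3392323-94127=3298196
14. interest=⌊3298196·91/10000⌋=30013; principal=124997-30013=94984; balance=3298196-94984=3203212
15. interest=⌊3203212·91/10000⌋=29149; principal=124997-29149=95848; balance=3203212-95848=3107364
16. interest=⌊3107364·91/10000⌋=28277; principal=124997-28277=96720; balance=3107364-96720=3010644
17. interest=⌊3010644·91/10000⌋=27396; principal=124997-27396=97601; balance=3010644-97601=2913043
18. interest=⌊2913043·91/10000⌋=26508; principal=124997-26508=98489; balance=2913043-98489=2814554
19. interest=⌊2814554·91/10000⌋=25612; principal=124997-25612=99385; balance=2814554-99385=2715169
20. interest=⌊2715169·91/10000⌋=24708; principal=124997-24708=100289; balance=2715169-100289=2614880
21. interest=⌊2614880·91/10000⌋=23795; principal=124997-23795=101202; balance=2614880-101202=2513678
22. interest=⌊2513678·91/10000⌋=22874; principal=124997-22874=102123; balance=2513678-102123=2411555
23. interest=⌊2411555·91/10000⌋=21945; principal=124997-21945=103052; balance=2411555-103052=2308503
24. interest=⌊2308503·91/10000⌋=21007; principal=124997-21007=103990; balance=2308503-103990=2204513
25. interest=⌊2204513·91/10000⌋=20061; principal=124997-20061=104936; balance=2204513-104936=2099577
26. interest=⌊2099577·91/10000⌋=19106; principal=124997-19106=105891; balance=2099577-105891=1993686
27. interest=⌊1993686·91/10000⌋=18142; principal=124997-18142=106855; balance=1993686-106855=1886831
28. interest=⌊1886831·91/10000⌋=17170; principal=124997-17170=107827; balance=1886831-107827=1779004
29. interest=⌊1779004·91/10000⌋=16188; principal=124997-16188=108809; balance=1779004-108809=1670195
30. interest=⌊1670195·91/10000⌋=15198; principal=124997-15198=109799; balance=1670195-109799=1560396
31. interest=⌊1560396·91/10000⌋=14199; principal=124997-14199=110798; balance=1560396-110798=1449598
32. interest=⌊1449598·91/10000⌋=13191; principal=124997-13191=111806; balance=1449598-111806=1337792
33. interest=⌊1337792·91/10000⌋=12173; principal=124997-12173=112824; balance=1337792-112824=1224968
34. interest=⌊1224968·91/10000⌋=11147; principal=124997-11147=113850; balance=1224968-113850=1111118
35. interest=⌊1111118·91/10000⌋=10111; principal=124997-10111=114886; balance=1111118-114886=996232
36. interest=⌊996232·91/10000⌋=9065; principal=124997-9065=115932; balance=996232-115932=880300
37. interest=⌊880300·91/10000⌋=8010; principal=124997-8010=116987; balance=880300-116987=763313
38. interest=⌊763313·91/10000⌋=6946; principal=124997-6946=118051; balance=763313-118051=645262
39. interest=⌊645262·91/10000⌋=5871; principal=124997-5871=119126; balance=645262-119126=526136
40. interest=⌊526136·91/10000⌋=4787; principal=124997-4787=120210; balance=526136-120210=405926
41. interest=⌊405926·91/10000⌋=3693; principal=124997-3693=121304; balance=405926-121304=284622
42. interest=⌊284622·91/10000⌋=2590; principal=124997-2590=122407; balance=284622-122407=162215
43. interest=⌊162215·91/10000⌋=1476; principal=124997-1476=123521; balance=162215-123521=38694
44. interest=⌊38694·91/10000⌋=352; principal=min(124997-352,38694)=38694; balance=38694-38694=0

1 40565 84432 4373352
2 39797 85200 4288152
3 39022 85975 4202177
4 38239 86758 4115419
5 37450 87547 4027872
6 36653 88344 3939528
7 35849 89148 3850380
8 35038 89959 3760421
9 34219 90778 3669643
10 33393 91604 3578039
11 32560 92437 3485602
12 31718 93279 3392323
13 30870 94127 3298196
14 30013 94984 3203212
15 29149 95848 3107364
16 28277 96720 3010644
17 27396 97601 2913043
18 26508 98489 2814554
19 25612 99385 2715169
20 24708 100289 2614880
21 23795 101202 2513678
22 22874 102123 2411555
23 21945 103052 2308503
24 21007 103990 2204513
25 20061 104936 2099577
26 19106 105891 1993686
27 18142 106855 1886831
28 17170 107827 1779004
29 16188 108809 1670195
30 15198 109799 1560396
31 14199 110798 1449598
32 13191 111806 1337792
33 12173 112824 1224968
34 11147 113850 1111118
35 10111 114886 996232
36 9065 115932 880300
37 8010 116987 763313
38 6946 118051 645262
39 5871 119126 526136
40 4787 120210 405926
41 3693 121304 284622
42 2590 122407 162215
43 1476 123521 38694
44 352 38694 0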